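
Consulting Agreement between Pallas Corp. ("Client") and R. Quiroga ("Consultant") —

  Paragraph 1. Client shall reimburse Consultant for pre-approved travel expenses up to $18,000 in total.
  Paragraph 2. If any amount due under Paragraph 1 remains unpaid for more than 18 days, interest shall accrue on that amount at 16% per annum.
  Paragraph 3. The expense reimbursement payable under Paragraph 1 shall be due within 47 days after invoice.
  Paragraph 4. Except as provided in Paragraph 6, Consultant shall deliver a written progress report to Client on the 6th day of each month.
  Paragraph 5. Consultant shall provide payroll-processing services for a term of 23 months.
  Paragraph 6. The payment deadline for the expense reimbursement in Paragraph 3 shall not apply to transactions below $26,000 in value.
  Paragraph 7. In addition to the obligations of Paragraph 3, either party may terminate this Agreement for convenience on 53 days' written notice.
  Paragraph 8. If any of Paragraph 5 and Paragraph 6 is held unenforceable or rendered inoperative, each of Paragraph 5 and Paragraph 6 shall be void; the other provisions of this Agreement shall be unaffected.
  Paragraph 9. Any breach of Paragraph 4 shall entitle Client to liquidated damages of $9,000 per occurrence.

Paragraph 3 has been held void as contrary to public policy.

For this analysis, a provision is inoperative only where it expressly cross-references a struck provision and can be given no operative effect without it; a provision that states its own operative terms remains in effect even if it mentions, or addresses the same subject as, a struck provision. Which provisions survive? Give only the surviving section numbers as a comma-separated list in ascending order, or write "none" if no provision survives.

Paragraph 3 is struck. The whole of Paragraph 6 is the carve-out from the payment deadline for the expense reimbursement, defined by reference to Paragraph 3, so Paragraph 6 cannot stand once Paragraph 3 is removed. Paragraph 4 mentions Paragraph 6 but its own obligation stands independently of Paragraph 6, so Paragraph 4 is not affected. Although Paragraph 7 refers to Paragraph 3, its operative terms do not depend on Paragraph 3, so it remains in effect. Paragraph 8 declares Paragraph 5 and Paragraph 6 mutually dependent; since one of them has fallen, all of them are of no effect. That brings down Paragraph 5 as well. The remainder continues in force under Paragraph 8. Paragraph 1, Paragraph 2, Paragraph 4, Paragraph 7, Paragraph 8, and Paragraph 9 remain in effect.

1, 2, 4, 7, 8, 9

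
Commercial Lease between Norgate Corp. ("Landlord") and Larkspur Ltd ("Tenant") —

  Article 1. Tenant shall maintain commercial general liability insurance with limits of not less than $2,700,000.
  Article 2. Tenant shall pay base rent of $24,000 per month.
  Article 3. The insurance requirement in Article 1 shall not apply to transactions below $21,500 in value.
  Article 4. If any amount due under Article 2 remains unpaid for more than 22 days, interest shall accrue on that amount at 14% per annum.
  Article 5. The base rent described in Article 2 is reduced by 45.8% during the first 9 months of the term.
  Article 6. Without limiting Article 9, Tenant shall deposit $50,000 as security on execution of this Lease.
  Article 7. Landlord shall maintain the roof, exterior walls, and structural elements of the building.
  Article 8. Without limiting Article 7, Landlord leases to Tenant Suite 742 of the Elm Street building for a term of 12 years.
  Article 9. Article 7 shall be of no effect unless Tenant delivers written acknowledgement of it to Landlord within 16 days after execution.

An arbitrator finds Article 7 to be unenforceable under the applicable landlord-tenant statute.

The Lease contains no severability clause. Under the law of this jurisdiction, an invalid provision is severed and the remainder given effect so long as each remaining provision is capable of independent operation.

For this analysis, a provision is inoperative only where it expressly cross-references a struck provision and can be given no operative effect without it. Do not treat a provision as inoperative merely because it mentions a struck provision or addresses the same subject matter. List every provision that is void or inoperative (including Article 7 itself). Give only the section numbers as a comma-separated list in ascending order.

Article 7 is struck. Article 9 operates only by reference to Article 7, so it falls with Article 7. Article 8 mentions Article 7 but its own obligation stands independently of Article 7, so Article 8 is not affected. Article 6 mentions Article 9 but its own obligation stands independently of Article 9, so Article 6 is not affected. Under the stated default rule, only provisions that cannot operate independently fall away; the rest are enforced. That leaves Article 1, Article 2, Article 3, Article 4, Article 5, Article 6, and Article 8 in effect.

7, 9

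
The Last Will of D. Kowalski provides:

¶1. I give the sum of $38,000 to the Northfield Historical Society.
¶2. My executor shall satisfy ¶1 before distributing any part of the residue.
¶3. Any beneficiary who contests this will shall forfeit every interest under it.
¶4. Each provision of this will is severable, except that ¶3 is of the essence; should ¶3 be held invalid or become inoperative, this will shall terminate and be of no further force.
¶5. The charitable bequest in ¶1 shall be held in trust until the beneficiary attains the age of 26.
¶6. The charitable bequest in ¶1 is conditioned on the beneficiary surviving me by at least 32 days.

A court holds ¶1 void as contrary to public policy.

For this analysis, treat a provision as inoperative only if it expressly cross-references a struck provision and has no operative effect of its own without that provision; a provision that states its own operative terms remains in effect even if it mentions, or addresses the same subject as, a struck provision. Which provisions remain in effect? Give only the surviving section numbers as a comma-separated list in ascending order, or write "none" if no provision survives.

3, 4

¶1 is struck. The only function of ¶2 is the priority direction for ¶1, so it cannot stand once ¶1 is removed. ¶5 operates only by reference to ¶1, so it falls with ¶1. The only function of ¶6 is the survivorship condition on ¶1, so it cannot stand once ¶1 is removed. ¶4 makes ¶3 an essential term, but ¶3 is unaffected, so the severability proviso in ¶4 preserves the remaining provisions. The provisions still in force are ¶3 and ¶4.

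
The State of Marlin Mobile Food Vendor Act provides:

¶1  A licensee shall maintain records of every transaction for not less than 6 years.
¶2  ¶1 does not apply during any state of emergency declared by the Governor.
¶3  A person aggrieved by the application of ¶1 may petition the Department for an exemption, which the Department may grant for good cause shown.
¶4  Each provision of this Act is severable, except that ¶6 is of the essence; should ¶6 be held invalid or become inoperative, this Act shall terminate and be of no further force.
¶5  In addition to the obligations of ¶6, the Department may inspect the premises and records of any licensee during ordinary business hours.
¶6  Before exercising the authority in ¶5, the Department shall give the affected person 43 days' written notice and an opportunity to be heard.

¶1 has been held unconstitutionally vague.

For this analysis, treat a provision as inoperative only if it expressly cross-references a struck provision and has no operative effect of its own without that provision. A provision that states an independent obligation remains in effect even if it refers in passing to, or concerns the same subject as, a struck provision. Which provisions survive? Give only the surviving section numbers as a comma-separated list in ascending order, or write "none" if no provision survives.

¶1 is struck. ¶2 merely fixes the emergency suspension of ¶1; with ¶1 gone it has nothing to operate on and falls away. The only function of ¶3 is the exemption procedure for ¶1, so it cannot stand once ¶1 is removed. ¶4 makes ¶6 an essential term, but ¶6 is unaffected, so the severability proviso in ¶4 preserves the remaining provisions. ¶4, ¶5, and ¶6 remain in effect.

4, 5, 6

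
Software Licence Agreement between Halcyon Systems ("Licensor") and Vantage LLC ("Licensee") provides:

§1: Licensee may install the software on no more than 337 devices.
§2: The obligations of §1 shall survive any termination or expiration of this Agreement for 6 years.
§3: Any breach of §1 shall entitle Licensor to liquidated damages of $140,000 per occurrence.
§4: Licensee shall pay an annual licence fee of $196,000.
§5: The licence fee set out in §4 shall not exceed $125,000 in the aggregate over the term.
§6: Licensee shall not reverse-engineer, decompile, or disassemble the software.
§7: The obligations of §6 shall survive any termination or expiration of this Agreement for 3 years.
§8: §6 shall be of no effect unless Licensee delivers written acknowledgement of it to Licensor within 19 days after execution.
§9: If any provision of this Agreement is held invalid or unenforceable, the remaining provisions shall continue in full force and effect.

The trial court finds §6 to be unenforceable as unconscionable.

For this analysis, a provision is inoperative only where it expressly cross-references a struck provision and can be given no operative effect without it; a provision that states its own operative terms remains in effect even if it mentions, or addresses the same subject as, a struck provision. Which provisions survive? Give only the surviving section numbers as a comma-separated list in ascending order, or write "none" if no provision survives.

§6 is struck. §7 has no operative effect of its own apart from §6 and is therefore inoperative. §8 operates only by reference to §6, so it falls with §6. Under the severability clause in §9, the remaining provisions continue in force. §1, §2, §3, §4, §5, and §9 remain in effect.

1, 2, 3, 4, 5, 9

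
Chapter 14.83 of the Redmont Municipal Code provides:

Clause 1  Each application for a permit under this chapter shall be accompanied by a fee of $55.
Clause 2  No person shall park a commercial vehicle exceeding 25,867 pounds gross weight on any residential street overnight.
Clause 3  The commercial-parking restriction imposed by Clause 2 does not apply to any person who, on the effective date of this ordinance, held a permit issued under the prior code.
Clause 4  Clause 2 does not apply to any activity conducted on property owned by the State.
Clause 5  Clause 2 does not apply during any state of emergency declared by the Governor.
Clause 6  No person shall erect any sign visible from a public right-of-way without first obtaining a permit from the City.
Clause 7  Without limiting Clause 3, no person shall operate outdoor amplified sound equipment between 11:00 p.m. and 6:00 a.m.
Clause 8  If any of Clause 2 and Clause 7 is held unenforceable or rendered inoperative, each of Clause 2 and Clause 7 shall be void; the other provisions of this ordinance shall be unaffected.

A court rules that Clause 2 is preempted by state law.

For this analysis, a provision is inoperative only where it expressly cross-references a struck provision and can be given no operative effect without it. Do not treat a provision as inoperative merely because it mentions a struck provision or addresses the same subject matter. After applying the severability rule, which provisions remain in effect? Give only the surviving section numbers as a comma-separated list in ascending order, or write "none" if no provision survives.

1, 6, 8

Clause 2 is struck. Clause 3 has no operative effect of its own apart from Clause 2 and is therefore inoperative. The only function of Clause 4 is the public-property exemption from Clause 2, so it cannot stand once Clause 2 is removed. Clause 5 has no operative effect of its own apart from Clause 2 and is therefore inoperative. Clause 8 declares Clause 2 and Clause 7 mutually dependent; since one of them has fallen, all of them are of no effect. That brings down Clause 7 as well. The remainder continues in force under Clause 8. Clause 1, Clause 6, and Clause 8 remain in effect.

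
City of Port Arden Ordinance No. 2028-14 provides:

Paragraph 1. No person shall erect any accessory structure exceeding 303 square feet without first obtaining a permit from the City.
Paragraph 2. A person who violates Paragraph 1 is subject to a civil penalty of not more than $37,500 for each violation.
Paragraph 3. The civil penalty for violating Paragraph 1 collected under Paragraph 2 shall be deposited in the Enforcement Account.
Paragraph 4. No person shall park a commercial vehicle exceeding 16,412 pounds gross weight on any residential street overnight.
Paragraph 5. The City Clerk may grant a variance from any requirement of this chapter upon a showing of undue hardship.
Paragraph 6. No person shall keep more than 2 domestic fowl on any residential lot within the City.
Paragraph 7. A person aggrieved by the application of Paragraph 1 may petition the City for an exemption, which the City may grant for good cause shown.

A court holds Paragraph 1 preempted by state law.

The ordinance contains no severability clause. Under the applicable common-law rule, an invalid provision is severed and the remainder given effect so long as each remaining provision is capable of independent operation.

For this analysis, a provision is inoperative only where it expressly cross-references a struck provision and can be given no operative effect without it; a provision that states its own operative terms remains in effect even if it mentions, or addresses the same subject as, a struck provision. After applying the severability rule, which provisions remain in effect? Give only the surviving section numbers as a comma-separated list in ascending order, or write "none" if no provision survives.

Paragraph 1 is struck. Paragraph 2 merely fixes the civil penalty for violating Paragraph 1; with Paragraph 1 gone it has nothing to operate on and falls away. Paragraph 7 has no operative effect of its own apart from Paragraph 1 and is therefore inoperative. The whole of Paragraph 3 is the disposition of the civil penalty for violating Paragraph 1, defined by reference to Paragraph 2, so Paragraph 3 cannot stand once Paragraph 2 is removed. Under the stated default rule, only provisions that cannot operate independently fall away; the rest are enforced. Paragraph 4, Paragraph 5, and Paragraph 6 remain in effect.

4, 5, 6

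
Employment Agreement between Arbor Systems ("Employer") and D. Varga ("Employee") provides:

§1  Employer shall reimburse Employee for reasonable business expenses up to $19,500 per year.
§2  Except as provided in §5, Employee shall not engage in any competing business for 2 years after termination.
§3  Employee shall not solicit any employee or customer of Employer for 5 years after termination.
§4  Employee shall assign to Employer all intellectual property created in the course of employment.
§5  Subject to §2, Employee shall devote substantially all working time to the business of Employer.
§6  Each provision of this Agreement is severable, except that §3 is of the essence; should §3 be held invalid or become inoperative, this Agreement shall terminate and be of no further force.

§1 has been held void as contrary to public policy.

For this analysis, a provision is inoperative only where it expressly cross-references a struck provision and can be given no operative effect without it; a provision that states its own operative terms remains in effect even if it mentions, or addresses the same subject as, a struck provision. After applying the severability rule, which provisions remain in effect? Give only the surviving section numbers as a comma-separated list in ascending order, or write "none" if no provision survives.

2, 3, 4, 5, 6

§1 is struck. No other provision's operative terms depend on §1. §6 makes §3 an essential term, but §3 is unaffected, so the severability proviso in §6 preserves the remaining provisions. The provisions still in force are §2, §3, §4, §5, and §6.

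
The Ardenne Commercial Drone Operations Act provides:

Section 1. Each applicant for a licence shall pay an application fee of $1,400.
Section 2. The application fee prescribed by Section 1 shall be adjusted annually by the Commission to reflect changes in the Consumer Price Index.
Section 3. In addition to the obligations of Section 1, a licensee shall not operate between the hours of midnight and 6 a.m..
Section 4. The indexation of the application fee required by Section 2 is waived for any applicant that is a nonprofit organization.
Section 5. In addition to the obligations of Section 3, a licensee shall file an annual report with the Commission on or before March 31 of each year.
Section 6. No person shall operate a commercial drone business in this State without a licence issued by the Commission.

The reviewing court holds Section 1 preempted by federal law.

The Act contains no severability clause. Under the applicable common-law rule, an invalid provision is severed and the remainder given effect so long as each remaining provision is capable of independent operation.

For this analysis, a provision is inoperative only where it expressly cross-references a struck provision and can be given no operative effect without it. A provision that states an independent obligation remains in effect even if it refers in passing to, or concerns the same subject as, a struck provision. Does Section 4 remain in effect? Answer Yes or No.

Section 1 is struck. Section 2 operates only by reference to Section 1, so it falls with Section 1. Section 4 operates only by reference to Section 2, so it falls with Section 2. Although Section 3 refers to Section 1, its operative terms do not depend on Section 1, so it remains in effect. Under the stated default rule, only provisions that cannot operate independently fall away; the rest are enforced. The provisions still in force are Section 3, Section 5, and Section 6. Section 4 is among the inoperative provisions, so the answer is no.

No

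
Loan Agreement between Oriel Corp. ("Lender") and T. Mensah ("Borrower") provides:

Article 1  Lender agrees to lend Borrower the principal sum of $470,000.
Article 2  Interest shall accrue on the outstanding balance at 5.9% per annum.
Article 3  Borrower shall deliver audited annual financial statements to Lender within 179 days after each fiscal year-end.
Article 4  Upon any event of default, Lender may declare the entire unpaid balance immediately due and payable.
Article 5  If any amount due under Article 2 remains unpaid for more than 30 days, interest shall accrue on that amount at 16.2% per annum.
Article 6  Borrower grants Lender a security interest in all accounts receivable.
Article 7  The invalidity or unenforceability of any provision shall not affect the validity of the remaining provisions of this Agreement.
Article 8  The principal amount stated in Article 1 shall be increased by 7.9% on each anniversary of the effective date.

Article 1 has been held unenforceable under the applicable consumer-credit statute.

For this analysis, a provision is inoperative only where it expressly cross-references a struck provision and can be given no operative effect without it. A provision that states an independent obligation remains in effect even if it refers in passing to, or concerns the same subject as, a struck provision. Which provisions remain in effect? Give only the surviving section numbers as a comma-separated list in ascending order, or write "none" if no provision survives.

Article 1 is struck. Article 8 has no operative effect of its own apart from Article 1 and is therefore inoperative. Article 7 is a severability clause and preserves every provision that can still be given independent effect. The provisions still in force are Article 2, Article 3, Article 4, Article 5, Article 6, and Article 7.

2, 3, 4, 5, 6, 7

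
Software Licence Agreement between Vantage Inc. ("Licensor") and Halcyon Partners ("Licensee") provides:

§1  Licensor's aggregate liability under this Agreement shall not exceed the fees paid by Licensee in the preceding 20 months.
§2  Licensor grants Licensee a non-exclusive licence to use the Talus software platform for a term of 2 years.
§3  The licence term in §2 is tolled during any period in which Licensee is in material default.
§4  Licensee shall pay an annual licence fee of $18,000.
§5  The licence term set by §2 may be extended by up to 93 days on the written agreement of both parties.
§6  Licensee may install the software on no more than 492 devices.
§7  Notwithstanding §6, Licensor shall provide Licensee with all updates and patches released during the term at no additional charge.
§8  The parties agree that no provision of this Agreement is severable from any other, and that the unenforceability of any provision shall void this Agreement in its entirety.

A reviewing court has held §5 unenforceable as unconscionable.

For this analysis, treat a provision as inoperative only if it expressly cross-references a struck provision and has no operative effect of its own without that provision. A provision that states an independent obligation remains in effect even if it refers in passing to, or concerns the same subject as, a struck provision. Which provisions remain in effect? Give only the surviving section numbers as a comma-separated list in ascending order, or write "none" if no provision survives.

none

§5 is struck. Nothing else in the Agreement is defined by reference to §5. §8 provides that the Agreement is not severable, so the invalidity of any one provision voids the entire Agreement. No provision of the Agreement survives.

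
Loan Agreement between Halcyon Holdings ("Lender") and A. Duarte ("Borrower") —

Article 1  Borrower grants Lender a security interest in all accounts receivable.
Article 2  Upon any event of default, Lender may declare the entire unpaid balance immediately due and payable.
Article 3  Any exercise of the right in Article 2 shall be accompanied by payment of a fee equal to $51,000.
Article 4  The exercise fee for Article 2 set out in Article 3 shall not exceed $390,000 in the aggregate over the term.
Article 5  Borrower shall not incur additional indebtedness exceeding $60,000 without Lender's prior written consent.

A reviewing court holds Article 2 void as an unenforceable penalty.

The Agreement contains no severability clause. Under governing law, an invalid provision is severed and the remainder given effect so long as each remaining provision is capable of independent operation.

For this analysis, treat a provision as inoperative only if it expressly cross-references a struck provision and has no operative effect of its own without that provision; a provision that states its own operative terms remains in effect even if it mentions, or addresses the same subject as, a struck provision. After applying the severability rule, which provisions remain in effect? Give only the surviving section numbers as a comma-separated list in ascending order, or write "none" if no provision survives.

1, 5

Article 2 is struck. Article 3 has no operative effect of its own apart from Article 2 and is therefore inoperative. Article 4 operates only by reference to Article 3, so it falls with Article 3. With no severability clause, the stated default rule severs what cannot stand and enforces each remaining provision that can operate on its own. Article 1 and Article 5 remain in effect.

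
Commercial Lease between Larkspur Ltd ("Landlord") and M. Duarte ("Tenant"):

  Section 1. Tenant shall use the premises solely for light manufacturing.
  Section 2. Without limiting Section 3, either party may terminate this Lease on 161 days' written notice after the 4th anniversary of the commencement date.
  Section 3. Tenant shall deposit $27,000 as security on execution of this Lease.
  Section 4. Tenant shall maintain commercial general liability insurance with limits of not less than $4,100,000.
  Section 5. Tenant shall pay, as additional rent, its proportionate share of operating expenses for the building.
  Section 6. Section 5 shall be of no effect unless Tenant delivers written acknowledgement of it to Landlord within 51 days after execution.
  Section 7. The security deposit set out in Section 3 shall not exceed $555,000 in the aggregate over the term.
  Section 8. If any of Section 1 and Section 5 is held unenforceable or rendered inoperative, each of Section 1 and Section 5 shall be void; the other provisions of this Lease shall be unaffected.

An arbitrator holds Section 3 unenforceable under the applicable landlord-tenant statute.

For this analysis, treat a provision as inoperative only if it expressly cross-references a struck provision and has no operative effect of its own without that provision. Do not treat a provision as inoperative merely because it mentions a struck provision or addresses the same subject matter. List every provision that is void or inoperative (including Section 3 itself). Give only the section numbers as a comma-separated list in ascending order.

3, 7

Section 3 is struck. Section 7 does nothing except set the aggregate cap on the security deposit by reference to Section 3; with Section 3 gone it has no independent effect and is inoperative. Although Section 2 refers to Section 3, its operative terms do not depend on Section 3, so it remains in effect. Section 8 ties Section 1 and Section 5 together, but none of those is affected here; the remaining provisions continue in force under Section 8. The provisions still in force are Section 1, Section 2, Section 4, Section 5, Section 6, and Section 8.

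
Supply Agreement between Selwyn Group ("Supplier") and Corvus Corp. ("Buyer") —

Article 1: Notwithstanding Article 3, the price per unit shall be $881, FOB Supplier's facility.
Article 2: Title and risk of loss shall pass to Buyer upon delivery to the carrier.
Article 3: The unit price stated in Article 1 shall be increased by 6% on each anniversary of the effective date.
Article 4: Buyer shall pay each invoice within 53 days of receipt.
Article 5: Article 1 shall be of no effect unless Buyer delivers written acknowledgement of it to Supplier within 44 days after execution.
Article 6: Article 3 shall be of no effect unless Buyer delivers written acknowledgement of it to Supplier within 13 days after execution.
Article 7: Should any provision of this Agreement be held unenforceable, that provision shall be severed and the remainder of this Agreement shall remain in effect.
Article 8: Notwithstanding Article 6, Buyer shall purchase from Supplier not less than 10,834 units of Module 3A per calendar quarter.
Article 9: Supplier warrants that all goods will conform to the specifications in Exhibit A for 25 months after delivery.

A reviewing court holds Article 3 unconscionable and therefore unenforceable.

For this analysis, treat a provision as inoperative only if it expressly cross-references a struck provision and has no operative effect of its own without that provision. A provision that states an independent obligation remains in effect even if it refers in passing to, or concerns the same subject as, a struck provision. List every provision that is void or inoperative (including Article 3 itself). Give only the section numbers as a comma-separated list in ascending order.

Article 3 is struck. Article 6 operates only by reference to Article 3, so it falls with Article 3. Article 1 mentions Article 3 but its own obligation stands independently of Article 3, so Article 1 is not affected. Although Article 8 refers to Article 6, its operative terms do not depend on Article 6, so it remains in effect. Article 7 is a severability clause and preserves every provision that can still be given independent effect. That leaves Article 1, Article 2, Article 4, Article 5, Article 7, Article 8, and Article 9 in effect.

3, 6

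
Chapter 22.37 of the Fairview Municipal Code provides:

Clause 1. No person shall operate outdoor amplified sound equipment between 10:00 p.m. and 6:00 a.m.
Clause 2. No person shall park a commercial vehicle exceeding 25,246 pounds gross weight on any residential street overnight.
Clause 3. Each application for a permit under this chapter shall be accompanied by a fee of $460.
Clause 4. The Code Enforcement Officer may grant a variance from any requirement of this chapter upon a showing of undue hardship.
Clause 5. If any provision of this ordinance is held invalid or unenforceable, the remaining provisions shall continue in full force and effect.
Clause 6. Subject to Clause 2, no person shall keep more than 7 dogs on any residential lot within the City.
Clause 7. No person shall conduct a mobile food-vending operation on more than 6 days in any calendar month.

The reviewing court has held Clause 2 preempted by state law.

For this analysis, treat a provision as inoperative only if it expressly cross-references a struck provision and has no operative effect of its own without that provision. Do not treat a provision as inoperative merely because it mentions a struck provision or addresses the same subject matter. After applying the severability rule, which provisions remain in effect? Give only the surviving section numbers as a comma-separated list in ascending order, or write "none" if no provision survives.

1, 3, 4, 5, 6, 7

Clause 2 is struck. Clause 6 mentions Clause 2 but its own obligation stands independently of Clause 2, so Clause 6 is not affected. No other provision's operative terms depend on Clause 2. Under the severability clause in Clause 5, the remaining provisions continue in force. The provisions still in force are Clause 1, Clause 3, Clause 4, Clause 5, Clause 6, and Clause 7.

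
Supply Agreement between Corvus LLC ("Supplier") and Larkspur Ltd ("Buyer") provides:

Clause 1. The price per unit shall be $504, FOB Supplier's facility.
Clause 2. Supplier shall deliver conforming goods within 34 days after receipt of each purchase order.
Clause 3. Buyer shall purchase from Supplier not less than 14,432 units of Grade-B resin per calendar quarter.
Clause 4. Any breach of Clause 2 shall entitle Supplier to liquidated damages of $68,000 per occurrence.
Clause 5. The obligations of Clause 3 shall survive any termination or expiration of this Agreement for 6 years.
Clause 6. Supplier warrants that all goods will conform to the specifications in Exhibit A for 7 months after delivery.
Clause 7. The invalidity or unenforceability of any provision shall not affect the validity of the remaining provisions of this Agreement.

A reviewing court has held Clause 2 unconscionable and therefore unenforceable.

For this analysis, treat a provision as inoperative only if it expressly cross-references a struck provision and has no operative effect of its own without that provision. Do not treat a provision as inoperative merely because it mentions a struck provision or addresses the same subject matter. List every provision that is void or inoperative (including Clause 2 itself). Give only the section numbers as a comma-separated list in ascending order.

Clause 2 is struck. Clause 4 operates only by reference to Clause 2, so it falls with Clause 2. Clause 7 is a severability clause and preserves every provision that can still be given independent effect. Clause 1, Clause 3, Clause 5, Clause 6, and Clause 7 remain in effect.

2, 4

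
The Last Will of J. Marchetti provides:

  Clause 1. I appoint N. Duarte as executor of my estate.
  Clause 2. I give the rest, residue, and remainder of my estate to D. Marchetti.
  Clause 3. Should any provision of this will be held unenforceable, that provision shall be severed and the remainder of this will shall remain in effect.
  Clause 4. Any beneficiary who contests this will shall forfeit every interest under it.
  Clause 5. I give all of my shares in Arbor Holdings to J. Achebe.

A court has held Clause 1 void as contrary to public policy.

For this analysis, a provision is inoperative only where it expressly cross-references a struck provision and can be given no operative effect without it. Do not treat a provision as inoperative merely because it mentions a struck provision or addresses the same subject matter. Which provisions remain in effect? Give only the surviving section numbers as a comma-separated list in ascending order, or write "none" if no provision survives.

2, 3, 4, 5

Clause 1 is struck. No other provision's operative terms depend on Clause 1. Under the severability clause in Clause 3, the remaining provisions continue in force. The provisions still in force are Clause 2, Clause 3, Clause 4, and Clause 5.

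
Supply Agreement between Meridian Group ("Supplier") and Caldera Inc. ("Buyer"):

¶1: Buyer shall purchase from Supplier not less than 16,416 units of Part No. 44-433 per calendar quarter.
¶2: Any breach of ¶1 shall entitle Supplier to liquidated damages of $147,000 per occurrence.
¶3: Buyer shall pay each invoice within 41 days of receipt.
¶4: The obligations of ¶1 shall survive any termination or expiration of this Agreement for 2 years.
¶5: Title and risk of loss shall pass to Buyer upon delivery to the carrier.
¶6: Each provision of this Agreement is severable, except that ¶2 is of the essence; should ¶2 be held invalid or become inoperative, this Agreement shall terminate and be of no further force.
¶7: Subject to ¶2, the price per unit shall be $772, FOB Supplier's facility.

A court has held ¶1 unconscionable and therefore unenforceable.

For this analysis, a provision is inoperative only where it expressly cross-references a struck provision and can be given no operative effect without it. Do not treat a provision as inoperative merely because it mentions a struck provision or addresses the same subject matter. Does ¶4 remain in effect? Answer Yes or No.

¶1 is struck. The whole of ¶2 is the liquidated-damages amount, defined by reference to ¶1, so ¶2 cannot stand once ¶1 is removed. The only function of ¶4 is the survival period for ¶1, so it cannot stand once ¶1 is removed. ¶6 makes ¶2 an essential term, and ¶2 has been rendered inoperative by the cascade; under ¶6, the entire Agreement is therefore void. No provision of the Agreement survives. ¶4 is among the inoperative provisions, so the answer is no.

No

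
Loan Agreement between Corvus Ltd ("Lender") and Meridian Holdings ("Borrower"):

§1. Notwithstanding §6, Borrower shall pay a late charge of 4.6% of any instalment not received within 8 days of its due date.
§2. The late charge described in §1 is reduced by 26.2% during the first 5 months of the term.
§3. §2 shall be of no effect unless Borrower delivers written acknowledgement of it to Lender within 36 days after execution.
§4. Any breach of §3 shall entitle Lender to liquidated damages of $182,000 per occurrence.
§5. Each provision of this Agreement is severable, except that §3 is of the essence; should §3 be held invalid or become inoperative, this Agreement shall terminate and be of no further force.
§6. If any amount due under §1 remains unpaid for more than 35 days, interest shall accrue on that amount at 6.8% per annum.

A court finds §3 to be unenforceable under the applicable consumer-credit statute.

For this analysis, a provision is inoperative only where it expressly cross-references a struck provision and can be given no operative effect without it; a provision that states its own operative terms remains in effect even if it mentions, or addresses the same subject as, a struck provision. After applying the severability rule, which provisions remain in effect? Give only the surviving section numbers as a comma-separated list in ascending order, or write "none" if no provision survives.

none

§3 is struck. The whole of §4 is the liquidated-damages amount, defined by reference to §3, so §4 cannot stand once §3 is removed. §5 makes §3 an essential term, and §3 is the provision held invalid; under §5, the entire Agreement is therefore void. No provision of the Agreement survives.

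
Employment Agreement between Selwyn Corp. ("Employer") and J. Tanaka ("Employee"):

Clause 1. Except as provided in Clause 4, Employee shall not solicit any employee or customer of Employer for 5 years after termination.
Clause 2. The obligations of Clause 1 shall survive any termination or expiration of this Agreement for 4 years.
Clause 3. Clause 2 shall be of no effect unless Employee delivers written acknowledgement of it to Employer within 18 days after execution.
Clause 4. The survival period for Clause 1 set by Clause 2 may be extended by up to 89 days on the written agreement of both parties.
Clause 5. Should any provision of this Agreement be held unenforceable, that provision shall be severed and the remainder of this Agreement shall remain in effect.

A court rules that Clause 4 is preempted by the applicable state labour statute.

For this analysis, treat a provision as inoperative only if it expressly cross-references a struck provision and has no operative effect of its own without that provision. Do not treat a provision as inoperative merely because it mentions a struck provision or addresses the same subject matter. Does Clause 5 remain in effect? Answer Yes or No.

Clause 4 is struck. Although Clause 1 refers to Clause 4, its operative terms do not depend on Clause 4, so it remains in effect. No other provision's operative terms depend on Clause 4. Clause 5 is a severability clause and preserves every provision that can still be given independent effect. Clause 1, Clause 2, Clause 3, and Clause 5 remain in effect. Clause 5 is among the surviving provisions, so the answer is yes.

Yes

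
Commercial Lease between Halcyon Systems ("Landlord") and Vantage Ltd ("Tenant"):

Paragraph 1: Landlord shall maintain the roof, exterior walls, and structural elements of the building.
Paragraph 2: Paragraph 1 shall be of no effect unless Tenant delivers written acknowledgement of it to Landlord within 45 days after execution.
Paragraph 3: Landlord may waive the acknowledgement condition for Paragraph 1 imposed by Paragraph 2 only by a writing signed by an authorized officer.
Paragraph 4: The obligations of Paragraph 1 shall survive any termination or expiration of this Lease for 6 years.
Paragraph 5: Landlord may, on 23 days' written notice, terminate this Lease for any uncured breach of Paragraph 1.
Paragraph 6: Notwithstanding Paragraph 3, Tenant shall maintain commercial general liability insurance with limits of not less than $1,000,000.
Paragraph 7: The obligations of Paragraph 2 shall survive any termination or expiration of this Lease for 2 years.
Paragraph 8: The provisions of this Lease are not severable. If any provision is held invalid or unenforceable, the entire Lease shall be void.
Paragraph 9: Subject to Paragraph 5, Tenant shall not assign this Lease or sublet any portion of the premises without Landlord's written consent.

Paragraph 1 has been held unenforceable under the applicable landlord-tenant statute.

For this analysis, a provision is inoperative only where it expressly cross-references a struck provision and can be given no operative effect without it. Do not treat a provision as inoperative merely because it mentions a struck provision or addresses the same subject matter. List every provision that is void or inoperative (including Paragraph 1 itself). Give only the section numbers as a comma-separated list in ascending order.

Paragraph 1 is struck. Paragraph 2 operates only by reference to Paragraph 1, so it falls with Paragraph 1. Paragraph 4 operates only by reference to Paragraph 1, so it falls with Paragraph 1. The only function of Paragraph 5 is the termination right for breach of Paragraph 1, so it cannot stand once Paragraph 1 is removed. Paragraph 3 merely fixes the waiver condition for Paragraph 2; with Paragraph 2 gone it has nothing to operate on and falls away. Paragraph 7 merely fixes the survival period for Paragraph 2; with Paragraph 2 gone it has nothing to operate on and falls away. Paragraph 8 provides that the Lease is not severable, so the invalidity of any one provision voids the entire Lease. No provision of the Lease survives.

1, 2, 3, 4, 5, 6, 7, 8, 9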